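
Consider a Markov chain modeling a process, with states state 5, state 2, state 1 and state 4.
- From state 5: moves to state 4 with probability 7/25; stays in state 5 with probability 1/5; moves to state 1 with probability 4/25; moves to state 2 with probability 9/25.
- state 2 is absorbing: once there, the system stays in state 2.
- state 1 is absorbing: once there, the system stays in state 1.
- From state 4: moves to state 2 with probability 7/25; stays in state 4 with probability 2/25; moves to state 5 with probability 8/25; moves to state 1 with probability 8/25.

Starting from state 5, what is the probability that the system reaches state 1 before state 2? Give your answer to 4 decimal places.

0.3663

Let h(s) be the probability of absorption at state 1 starting from transient state s. Then h(state 1) = 1 and h(state 2) = 0. By first-step analysis:
h(state 5) = 0.2·h(state 5) + 0.36·0 + 0.16·1 + 0.28·h(state 4)
h(state 4) = 0.32·h(state 5) + 0.28·0 + 0.32·1 + 0.08·h(state 4)
Solving: h(state 5) = 0.3663, h(state 4) = 0.4752.
Starting from state 5, the probability is 0.3663.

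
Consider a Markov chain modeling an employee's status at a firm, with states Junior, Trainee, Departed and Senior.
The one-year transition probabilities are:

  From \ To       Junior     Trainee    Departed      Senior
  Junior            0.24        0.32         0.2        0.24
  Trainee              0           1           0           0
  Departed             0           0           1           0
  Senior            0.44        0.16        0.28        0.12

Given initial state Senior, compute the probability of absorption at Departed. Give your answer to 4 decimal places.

0.5341

Let h(s) be the probability of absorption at Departed starting from transient state s. Then h(Departed) = 1 and h(Trainee) = 0. By first-step analysis:
h(Junior) = 0.24·h(Junior) + 0.32·0 + 0.2·1 + 0.24·h(Senior)
h(Senior) = 0.44·h(Junior) + 0.16·0 + 0.28·1 + 0.12·h(Senior)
Solving: h(Junior) = 0.4318, h(Senior) = 0.5341.
Starting from Senior, the probability is 0.5341.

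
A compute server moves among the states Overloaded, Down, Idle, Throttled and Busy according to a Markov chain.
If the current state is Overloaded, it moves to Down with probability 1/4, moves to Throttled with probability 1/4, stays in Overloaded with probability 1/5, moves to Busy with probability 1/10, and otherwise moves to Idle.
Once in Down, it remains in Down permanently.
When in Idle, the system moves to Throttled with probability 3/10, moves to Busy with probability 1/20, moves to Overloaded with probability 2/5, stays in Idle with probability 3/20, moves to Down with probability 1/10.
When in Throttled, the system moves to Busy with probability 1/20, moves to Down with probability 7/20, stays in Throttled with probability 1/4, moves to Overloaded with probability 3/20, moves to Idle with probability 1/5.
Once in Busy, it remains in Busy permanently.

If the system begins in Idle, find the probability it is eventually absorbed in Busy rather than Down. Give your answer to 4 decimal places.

0.2334

Let h(s) be the probability of absorption at Busy starting from transient state s. Then h(Busy) = 1 and h(Down) = 0. By first-step analysis:
h(Overloaded) = 0.2·h(Overloaded) + 0.25·0 + 0.2·h(Idle) + 0.25·h(Throttled) + 0.1·1
h(Idle) = 0.4·h(Overloaded) + 0.1·0 + 0.15·h(Idle) + 0.3·h(Throttled) + 0.05·1
h(Throttled) = 0.15·h(Overloaded) + 0.35·0 + 0.2·h(Idle) + 0.25·h(Throttled) + 0.05·1
Solving: h(Overloaded) = 0.2385, h(Idle) = 0.2334, h(Throttled) = 0.1766.
Starting from Idle, the probability is 0.2334.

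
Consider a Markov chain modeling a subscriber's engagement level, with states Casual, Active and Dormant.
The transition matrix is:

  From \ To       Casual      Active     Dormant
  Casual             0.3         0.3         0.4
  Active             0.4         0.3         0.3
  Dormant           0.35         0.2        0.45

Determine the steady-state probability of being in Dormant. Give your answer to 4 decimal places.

Let the stationary distribution be π with π = πP and π_1 + π_2 + π_3 = 1.
π_1 = 0.3·π_1 + 0.4·π_2 + 0.35·π_3
π_2 = 0.3·π_1 + 0.3·π_2 + 0.2·π_3
Solving with the normalization constraint gives π = (0.3457, 0.2606, 0.3936).
So the stationary probability of Dormant is 0.3936.

0.3936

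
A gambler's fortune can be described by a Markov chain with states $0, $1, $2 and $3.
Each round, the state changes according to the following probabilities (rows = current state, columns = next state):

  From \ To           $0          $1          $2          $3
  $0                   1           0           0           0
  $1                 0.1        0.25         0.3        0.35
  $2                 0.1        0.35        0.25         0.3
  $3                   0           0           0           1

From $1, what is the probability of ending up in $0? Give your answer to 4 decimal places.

0.2295

Let h(s) be the probability of absorption at $0 starting from transient state s. Then h($0) = 1 and h($3) = 0. By first-step analysis:
h($1) = 0.1·1 + 0.25·h($1) + 0.3·h($2) + 0.35·0
h($2) = 0.1·1 + 0.35·h($1) + 0.25·h($2) + 0.3·0
Solving: h($1) = 0.2295, h($2) = 0.2404.
Starting from $1, the probability is 0.2295.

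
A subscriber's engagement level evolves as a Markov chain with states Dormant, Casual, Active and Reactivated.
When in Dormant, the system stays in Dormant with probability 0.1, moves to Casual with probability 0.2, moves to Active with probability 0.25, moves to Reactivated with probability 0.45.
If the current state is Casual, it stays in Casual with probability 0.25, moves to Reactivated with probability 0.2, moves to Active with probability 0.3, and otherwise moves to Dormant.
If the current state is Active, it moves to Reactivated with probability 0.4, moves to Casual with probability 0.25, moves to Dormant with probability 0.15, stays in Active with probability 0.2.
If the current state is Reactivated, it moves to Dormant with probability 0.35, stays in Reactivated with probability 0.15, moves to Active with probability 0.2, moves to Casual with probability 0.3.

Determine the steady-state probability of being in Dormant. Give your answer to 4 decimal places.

0.2219

Let the stationary distribution be π with π = πP and π_1 + π_2 + π_3 + π_4 = 1.
π_1 = 0.1·π_1 + 0.25·π_2 + 0.15·π_3 + 0.35·π_4
π_2 = 0.2·π_1 + 0.25·π_2 + 0.25·π_3 + 0.3·π_4
π_3 = 0.25·π_1 + 0.3·π_2 + 0.2·π_3 + 0.2·π_4
Solving with the normalization constraint gives π = (0.2219, 0.2533, 0.2364, 0.2883).
So the stationary probability of Dormant is 0.2219.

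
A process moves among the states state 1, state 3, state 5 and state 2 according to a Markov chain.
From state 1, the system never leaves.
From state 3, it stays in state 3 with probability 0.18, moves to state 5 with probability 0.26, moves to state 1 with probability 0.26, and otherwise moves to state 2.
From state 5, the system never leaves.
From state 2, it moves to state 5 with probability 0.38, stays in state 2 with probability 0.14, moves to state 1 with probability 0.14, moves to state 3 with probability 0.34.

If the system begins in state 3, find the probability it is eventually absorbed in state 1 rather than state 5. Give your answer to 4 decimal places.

Let h(s) be the probability of absorption at state 1 starting from transient state s. Then h(state 1) = 1 and h(state 5) = 0. By first-step analysis:
h(state 3) = 0.26·1 + 0.18·h(state 3) + 0.26·0 + 0.3·h(state 2)
h(state 2) = 0.14·1 + 0.34·h(state 3) + 0.38·0 + 0.14·h(state 2)
Solving: h(state 3) = 0.4403, h(state 2) = 0.3369.
Starting from state 3, the probability is 0.4403.

0.4403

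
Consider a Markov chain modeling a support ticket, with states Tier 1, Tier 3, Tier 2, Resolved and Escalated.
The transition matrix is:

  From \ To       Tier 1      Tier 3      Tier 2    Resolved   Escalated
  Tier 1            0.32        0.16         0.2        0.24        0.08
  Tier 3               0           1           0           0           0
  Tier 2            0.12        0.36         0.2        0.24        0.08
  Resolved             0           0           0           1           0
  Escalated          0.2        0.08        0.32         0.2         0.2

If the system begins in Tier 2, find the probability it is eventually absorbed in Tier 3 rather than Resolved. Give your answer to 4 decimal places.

Let h(s) be the probability of absorption at Tier 3 starting from transient state s. Then h(Tier 3) = 1 and h(Resolved) = 0. By first-step analysis:
h(Tier 1) = 0.32·h(Tier 1) + 0.16·1 + 0.2·h(Tier 2) + 0.24·0 + 0.08·h(Escalated)
h(Tier 2) = 0.12·h(Tier 1) + 0.36·1 + 0.2·h(Tier 2) + 0.24·0 + 0.08·h(Escalated)
h(Escalated) = 0.2·h(Tier 1) + 0.08·1 + 0.32·h(Tier 2) + 0.2·0 + 0.2·h(Escalated)
Solving: h(Tier 1) = 0.4519, h(Tier 2) = 0.5616, h(Escalated) = 0.4376.
Starting from Tier 2, the probability is 0.5616.

0.5616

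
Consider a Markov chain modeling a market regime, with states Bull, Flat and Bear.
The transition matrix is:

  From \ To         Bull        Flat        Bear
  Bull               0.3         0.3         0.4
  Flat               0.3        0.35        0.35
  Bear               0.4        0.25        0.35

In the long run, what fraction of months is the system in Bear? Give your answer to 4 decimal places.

Let the stationary distribution be π with π = πP and π_1 + π_2 + π_3 = 1.
π_1 = 0.3·π_1 + 0.3·π_2 + 0.4·π_3
π_2 = 0.3·π_1 + 0.35·π_2 + 0.25·π_3
Solving with the normalization constraint gives π = (0.3367, 0.2965, 0.3668).
So the stationary probability of Bear is 0.3668.

0.3668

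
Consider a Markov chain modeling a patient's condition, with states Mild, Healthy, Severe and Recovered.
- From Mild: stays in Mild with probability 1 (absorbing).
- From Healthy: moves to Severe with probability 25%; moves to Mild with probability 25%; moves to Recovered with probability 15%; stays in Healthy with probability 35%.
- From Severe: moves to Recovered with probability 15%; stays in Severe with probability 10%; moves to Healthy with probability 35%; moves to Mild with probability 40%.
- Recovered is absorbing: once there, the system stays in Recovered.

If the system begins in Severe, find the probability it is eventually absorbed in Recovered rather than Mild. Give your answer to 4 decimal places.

0.3015

Let h(s) be the probability of absorption at Recovered starting from transient state s. Then h(Recovered) = 1 and h(Mild) = 0. By first-step analysis:
h(Healthy) = 0.25·0 + 0.35·h(Healthy) + 0.25·h(Severe) + 0.15·1
h(Severe) = 0.4·0 + 0.35·h(Healthy) + 0.1·h(Severe) + 0.15·1
Solving: h(Healthy) = 0.3467, h(Severe) = 0.3015.
Starting from Severe, the probability is 0.3015.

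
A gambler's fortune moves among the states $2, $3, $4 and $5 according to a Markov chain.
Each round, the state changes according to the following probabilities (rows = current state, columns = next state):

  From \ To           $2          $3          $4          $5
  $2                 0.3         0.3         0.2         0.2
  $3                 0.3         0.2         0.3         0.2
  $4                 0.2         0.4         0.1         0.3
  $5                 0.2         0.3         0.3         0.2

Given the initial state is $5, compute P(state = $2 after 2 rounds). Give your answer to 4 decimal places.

0.2500

Propagate the distribution vector 2 rounds from $5.
After 0 rounds: (0.0000, 0.0000, 0.0000, 1.0000)
After 1 round: (0.2000, 0.3000, 0.3000, 0.2000)
After 2 rounds: (0.2500, 0.3000, 0.2200, 0.2300)
P(in $2 after 2 rounds) = 0.2500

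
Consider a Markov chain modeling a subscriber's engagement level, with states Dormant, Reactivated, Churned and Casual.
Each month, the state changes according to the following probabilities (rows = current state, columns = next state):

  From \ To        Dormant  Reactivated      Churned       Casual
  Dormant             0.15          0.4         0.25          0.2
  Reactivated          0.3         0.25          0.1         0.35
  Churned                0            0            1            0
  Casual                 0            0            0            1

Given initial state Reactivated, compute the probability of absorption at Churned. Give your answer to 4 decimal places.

Let h(s) be the probability of absorption at Churned starting from transient state s. Then h(Churned) = 1 and h(Casual) = 0. By first-step analysis:
h(Dormant) = 0.15·h(Dormant) + 0.4·h(Reactivated) + 0.25·1 + 0.2·0
h(Reactivated) = 0.3·h(Dormant) + 0.25·h(Reactivated) + 0.1·1 + 0.35·0
Solving: h(Dormant) = 0.4396, h(Reactivated) = 0.3092.
Starting from Reactivated, the probability is 0.3092.

0.3092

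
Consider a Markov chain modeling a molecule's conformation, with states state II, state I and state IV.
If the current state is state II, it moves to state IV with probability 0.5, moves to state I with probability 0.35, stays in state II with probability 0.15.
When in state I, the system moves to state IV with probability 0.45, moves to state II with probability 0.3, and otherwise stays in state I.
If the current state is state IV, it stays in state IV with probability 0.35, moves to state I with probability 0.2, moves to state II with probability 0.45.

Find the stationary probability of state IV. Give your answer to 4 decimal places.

0.4235

Let the stationary distribution be π with π = πP and π_1 + π_2 + π_3 = 1.
π_1 = 0.15·π_1 + 0.3·π_2 + 0.45·π_3
π_2 = 0.35·π_1 + 0.25·π_2 + 0.2·π_3
Solving with the normalization constraint gives π = (0.3161, 0.2604, 0.4235).
So the stationary probability of state IV is 0.4235.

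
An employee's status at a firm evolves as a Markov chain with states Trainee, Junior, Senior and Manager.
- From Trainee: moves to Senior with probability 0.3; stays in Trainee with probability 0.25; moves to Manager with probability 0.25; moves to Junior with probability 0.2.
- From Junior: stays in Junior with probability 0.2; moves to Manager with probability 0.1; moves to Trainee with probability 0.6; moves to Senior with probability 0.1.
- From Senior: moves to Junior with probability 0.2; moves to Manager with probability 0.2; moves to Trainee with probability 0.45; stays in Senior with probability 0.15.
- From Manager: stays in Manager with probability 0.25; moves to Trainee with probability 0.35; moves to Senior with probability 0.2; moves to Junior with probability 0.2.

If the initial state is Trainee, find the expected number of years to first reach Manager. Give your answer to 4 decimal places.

Let t(s) be the expected number of years to first reach Manager from state s, with t(Manager) = 0. Conditioning on the first year:
t(Trainee) = 1 + 0.25·t(Trainee) + 0.2·t(Junior) + 0.3·t(Senior)
t(Junior) = 1 + 0.6·t(Trainee) + 0.2·t(Junior) + 0.1·t(Senior)
t(Senior) = 1 + 0.45·t(Trainee) + 0.2·t(Junior) + 0.15·t(Senior)
Solving: t(Trainee) = 4.7917, t(Junior) = 5.4688, t(Senior) = 5.0000.
Expected years from Trainee to Manager: 4.7917.

4.7917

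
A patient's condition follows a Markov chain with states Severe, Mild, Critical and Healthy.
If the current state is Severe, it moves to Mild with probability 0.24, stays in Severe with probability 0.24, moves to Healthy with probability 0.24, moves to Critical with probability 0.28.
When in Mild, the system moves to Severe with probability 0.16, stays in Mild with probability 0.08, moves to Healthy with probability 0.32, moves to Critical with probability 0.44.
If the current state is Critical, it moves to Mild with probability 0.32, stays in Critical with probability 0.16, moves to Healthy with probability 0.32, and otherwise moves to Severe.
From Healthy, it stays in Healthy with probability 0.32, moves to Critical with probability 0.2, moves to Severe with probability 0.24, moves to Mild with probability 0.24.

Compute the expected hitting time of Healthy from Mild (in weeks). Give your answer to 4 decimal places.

Let t(s) be the expected number of weeks to first reach Healthy from state s, with t(Healthy) = 0. Conditioning on the first week:
t(Severe) = 1 + 0.24·t(Severe) + 0.24·t(Mild) + 0.28·t(Critical)
t(Mild) = 1 + 0.16·t(Severe) + 0.08·t(Mild) + 0.44·t(Critical)
t(Critical) = 1 + 0.2·t(Severe) + 0.32·t(Mild) + 0.16·t(Critical)
Solving: t(Severe) = 3.5626, t(Mild) = 3.2790, t(Critical) = 3.2878.
Expected weeks from Mild to Healthy: 3.2790.

3.2790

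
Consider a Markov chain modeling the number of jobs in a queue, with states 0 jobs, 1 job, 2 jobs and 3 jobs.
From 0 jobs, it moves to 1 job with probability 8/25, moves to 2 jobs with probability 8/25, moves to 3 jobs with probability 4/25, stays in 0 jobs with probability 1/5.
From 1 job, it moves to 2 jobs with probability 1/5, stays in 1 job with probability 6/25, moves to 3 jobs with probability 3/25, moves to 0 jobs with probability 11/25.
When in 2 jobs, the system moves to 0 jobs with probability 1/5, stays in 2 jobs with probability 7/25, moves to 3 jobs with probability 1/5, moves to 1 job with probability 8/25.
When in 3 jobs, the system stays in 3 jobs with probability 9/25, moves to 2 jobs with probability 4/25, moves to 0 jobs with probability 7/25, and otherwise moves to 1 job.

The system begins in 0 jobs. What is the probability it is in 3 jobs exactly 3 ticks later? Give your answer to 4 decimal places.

Propagate the distribution vector 3 ticks from 0 jobs.
After 0 ticks: (1.0000, 0.0000, 0.0000, 0.0000)
After 1 tick: (0.2000, 0.3200, 0.3200, 0.1600)
After 2 ticks: (0.2896, 0.2752, 0.2432, 0.1920)
After 3 ticks: (0.2814, 0.2749, 0.2465, 0.1971)
P(in 3 jobs after 3 ticks) = 0.1971

0.1971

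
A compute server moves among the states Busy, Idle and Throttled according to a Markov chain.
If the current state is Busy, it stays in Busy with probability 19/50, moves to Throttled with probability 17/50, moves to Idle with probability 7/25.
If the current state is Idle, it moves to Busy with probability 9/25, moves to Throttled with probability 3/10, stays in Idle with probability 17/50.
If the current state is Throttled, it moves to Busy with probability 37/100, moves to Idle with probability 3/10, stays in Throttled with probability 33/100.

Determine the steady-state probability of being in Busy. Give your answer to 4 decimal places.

0.3707

Let the stationary distribution be π with π = πP and π_1 + π_2 + π_3 = 1.
π_1 = 0.38·π_1 + 0.36·π_2 + 0.37·π_3
π_2 = 0.28·π_1 + 0.34·π_2 + 0.3·π_3
Solving with the normalization constraint gives π = (0.3707, 0.3048, 0.3246).
So the stationary probability of Busy is 0.3707.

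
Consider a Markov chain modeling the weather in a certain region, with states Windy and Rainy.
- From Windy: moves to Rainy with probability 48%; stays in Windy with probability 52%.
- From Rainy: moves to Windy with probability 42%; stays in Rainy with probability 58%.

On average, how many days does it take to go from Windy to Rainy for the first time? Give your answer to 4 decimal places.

Let t(s) be the expected number of days to first reach Rainy from state s, with t(Rainy) = 0. Conditioning on the first day:
t(Windy) = 1 + 0.52·t(Windy)
Solving: t(Windy) = 2.0833.
Expected days from Windy to Rainy: 2.0833.

2.0833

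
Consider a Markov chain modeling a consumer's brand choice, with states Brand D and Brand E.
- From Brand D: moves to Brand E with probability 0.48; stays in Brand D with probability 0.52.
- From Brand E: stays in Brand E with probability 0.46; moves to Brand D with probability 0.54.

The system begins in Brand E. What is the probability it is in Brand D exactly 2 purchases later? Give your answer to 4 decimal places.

Sum over the intermediate state after 1 purchase:
P = P(Brand E→Brand D)·P(Brand D→Brand D) + P(Brand E→Brand E)·P(Brand E→Brand D)
  = 0.54×0.52 + 0.46×0.54
  = 0.2808 + 0.2484 = 0.5292

0.5292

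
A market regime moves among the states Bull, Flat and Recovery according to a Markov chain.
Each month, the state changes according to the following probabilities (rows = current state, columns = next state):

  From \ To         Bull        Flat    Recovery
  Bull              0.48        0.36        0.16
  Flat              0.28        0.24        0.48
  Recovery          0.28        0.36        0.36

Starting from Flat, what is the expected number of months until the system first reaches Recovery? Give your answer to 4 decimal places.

Let t(s) be the expected number of months to first reach Recovery from state s, with t(Recovery) = 0. Conditioning on the first month:
t(Bull) = 1 + 0.48·t(Bull) + 0.36·t(Flat)
t(Flat) = 1 + 0.28·t(Bull) + 0.24·t(Flat)
Solving: t(Bull) = 3.8043, t(Flat) = 2.7174.
Expected months from Flat to Recovery: 2.7174.

2.7174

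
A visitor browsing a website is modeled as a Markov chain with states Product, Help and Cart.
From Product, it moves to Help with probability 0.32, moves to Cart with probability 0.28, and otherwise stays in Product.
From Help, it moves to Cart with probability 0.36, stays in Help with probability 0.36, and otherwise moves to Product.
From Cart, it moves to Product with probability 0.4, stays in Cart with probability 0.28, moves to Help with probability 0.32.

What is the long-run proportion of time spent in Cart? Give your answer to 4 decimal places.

0.3067

Let the stationary distribution be π with π = πP and π_1 + π_2 + π_3 = 1.
π_1 = 0.4·π_1 + 0.28·π_2 + 0.4·π_3
π_2 = 0.32·π_1 + 0.36·π_2 + 0.32·π_3
Solving with the normalization constraint gives π = (0.3600, 0.3333, 0.3067).
So the stationary probability of Cart is 0.3067.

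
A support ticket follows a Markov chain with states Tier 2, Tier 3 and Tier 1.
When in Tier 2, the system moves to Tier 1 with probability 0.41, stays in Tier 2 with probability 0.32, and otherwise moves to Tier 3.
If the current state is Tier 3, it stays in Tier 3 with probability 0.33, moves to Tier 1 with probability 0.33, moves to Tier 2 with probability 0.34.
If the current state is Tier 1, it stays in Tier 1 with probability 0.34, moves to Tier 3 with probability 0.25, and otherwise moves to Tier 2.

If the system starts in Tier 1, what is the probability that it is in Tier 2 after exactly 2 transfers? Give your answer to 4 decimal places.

0.3556

Sum over the intermediate state after 1 transfer:
P = P(Tier 1→Tier 2)·P(Tier 2→Tier 2) + P(Tier 1→Tier 3)·P(Tier 3→Tier 2) + P(Tier 1→Tier 1)·P(Tier 1→Tier 2)
  = 0.41×0.32 + 0.25×0.34 + 0.34×0.41
  = 0.1312 + 0.0850 + 0.1394 = 0.3556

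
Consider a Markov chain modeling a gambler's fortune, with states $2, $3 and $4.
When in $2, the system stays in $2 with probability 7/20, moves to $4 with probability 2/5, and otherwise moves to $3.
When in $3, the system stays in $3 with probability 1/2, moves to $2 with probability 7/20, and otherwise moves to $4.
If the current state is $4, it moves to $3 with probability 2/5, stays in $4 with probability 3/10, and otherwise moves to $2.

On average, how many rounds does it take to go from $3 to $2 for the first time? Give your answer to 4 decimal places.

Let t(s) be the expected number of rounds to first reach $2 from state s, with t($2) = 0. Conditioning on the first round:
t($3) = 1 + 0.5·t($3) + 0.15·t($4)
t($4) = 1 + 0.4·t($3) + 0.3·t($4)
Solving: t($3) = 2.9310, t($4) = 3.1034.
Expected rounds from $3 to $2: 2.9310.

2.9310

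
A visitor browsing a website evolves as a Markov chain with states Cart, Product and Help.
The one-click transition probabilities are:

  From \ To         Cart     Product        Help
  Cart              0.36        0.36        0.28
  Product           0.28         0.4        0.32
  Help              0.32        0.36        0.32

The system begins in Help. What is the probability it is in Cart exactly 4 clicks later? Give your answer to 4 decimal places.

0.3177

Propagate the distribution vector 4 clicks from Help.
After 0 clicks: (0.0000, 0.0000, 1.0000)
After 1 click: (0.3200, 0.3600, 0.3200)
After 2 clicks: (0.3184, 0.3744, 0.3072)
After 3 clicks: (0.3178, 0.3750, 0.3073)
After 4 clicks: (0.3177, 0.3750, 0.3073)
P(in Cart after 4 clicks) = 0.3177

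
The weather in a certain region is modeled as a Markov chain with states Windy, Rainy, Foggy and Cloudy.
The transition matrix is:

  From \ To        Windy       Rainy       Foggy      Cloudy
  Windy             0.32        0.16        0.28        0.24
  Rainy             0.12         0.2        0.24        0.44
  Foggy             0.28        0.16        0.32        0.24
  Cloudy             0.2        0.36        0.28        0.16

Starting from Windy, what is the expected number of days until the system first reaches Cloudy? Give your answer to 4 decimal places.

Let t(s) be the expected number of days to first reach Cloudy from state s, with t(Cloudy) = 0. Conditioning on the first day:
t(Windy) = 1 + 0.32·t(Windy) + 0.16·t(Rainy) + 0.28·t(Foggy)
t(Rainy) = 1 + 0.12·t(Windy) + 0.2·t(Rainy) + 0.24·t(Foggy)
t(Foggy) = 1 + 0.28·t(Windy) + 0.16·t(Rainy) + 0.32·t(Foggy)
Solving: t(Windy) = 3.6585, t(Rainy) = 2.8963, t(Foggy) = 3.6585.
Expected days from Windy to Cloudy: 3.6585.

3.6585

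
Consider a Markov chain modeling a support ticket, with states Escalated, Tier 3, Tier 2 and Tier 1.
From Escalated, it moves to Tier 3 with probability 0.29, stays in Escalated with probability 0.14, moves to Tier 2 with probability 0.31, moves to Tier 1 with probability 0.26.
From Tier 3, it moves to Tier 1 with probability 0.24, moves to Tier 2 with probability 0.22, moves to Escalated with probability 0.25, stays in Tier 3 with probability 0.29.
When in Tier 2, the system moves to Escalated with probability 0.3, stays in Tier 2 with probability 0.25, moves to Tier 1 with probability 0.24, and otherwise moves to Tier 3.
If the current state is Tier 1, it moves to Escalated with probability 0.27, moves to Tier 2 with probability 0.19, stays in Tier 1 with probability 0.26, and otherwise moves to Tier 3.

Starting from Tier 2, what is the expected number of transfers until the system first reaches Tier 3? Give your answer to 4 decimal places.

4.0375

Let t(s) be the expected number of transfers to first reach Tier 3 from state s, with t(Tier 3) = 0. Conditioning on the first transfer:
t(Escalated) = 1 + 0.14·t(Escalated) + 0.31·t(Tier 2) + 0.26·t(Tier 1)
t(Tier 2) = 1 + 0.3·t(Escalated) + 0.25·t(Tier 2) + 0.24·t(Tier 1)
t(Tier 1) = 1 + 0.27·t(Escalated) + 0.19·t(Tier 2) + 0.26·t(Tier 1)
Solving: t(Escalated) = 3.7543, t(Tier 2) = 4.0375, t(Tier 1) = 3.7578.
Expected transfers from Tier 2 to Tier 3: 4.0375.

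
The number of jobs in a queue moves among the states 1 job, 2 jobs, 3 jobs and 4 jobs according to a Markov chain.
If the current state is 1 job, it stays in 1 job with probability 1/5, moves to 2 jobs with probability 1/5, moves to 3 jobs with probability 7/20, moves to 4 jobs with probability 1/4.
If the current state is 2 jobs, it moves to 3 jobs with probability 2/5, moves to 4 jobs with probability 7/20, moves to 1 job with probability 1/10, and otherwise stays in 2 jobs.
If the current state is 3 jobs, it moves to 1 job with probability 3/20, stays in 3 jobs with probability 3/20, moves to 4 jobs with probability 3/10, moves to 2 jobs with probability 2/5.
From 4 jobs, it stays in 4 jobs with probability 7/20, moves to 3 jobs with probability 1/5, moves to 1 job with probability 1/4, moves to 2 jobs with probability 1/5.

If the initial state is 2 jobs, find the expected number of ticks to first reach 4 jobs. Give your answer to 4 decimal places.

3.1114

Let t(s) be the expected number of ticks to first reach 4 jobs from state s, with t(4 jobs) = 0. Conditioning on the first tick:
t(1 job) = 1 + 0.2·t(1 job) + 0.2·t(2 jobs) + 0.35·t(3 jobs)
t(2 jobs) = 1 + 0.1·t(1 job) + 0.15·t(2 jobs) + 0.4·t(3 jobs)
t(3 jobs) = 1 + 0.15·t(1 job) + 0.4·t(2 jobs) + 0.15·t(3 jobs)
Solving: t(1 job) = 3.4495, t(2 jobs) = 3.1114, t(3 jobs) = 3.2494.
Expected ticks from 2 jobs to 4 jobs: 3.1114.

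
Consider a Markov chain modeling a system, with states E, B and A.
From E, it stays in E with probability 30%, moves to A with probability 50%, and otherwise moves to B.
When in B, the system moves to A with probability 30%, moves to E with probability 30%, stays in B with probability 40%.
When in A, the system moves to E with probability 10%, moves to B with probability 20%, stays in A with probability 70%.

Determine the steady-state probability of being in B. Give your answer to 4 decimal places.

0.2500

Let the stationary distribution be π with π = πP and π_1 + π_2 + π_3 = 1.
π_1 = 0.3·π_1 + 0.3·π_2 + 0.1·π_3
π_2 = 0.2·π_1 + 0.4·π_2 + 0.2·π_3
Solving with the normalization constraint gives π = (0.1875, 0.2500, 0.5625).
So the stationary probability of B is 0.2500.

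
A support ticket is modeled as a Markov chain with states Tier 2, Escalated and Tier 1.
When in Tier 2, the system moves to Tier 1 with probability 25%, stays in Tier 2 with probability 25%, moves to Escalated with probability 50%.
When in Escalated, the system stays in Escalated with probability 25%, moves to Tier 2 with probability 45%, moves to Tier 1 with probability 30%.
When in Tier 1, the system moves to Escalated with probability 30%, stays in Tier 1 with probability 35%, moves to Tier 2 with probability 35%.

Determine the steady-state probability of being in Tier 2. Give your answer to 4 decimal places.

0.3502

Let the stationary distribution be π with π = πP and π_1 + π_2 + π_3 = 1.
π_1 = 0.25·π_1 + 0.45·π_2 + 0.35·π_3
π_2 = 0.5·π_1 + 0.25·π_2 + 0.3·π_3
Solving with the normalization constraint gives π = (0.3502, 0.3524, 0.2974).
So the stationary probability of Tier 2 is 0.3502.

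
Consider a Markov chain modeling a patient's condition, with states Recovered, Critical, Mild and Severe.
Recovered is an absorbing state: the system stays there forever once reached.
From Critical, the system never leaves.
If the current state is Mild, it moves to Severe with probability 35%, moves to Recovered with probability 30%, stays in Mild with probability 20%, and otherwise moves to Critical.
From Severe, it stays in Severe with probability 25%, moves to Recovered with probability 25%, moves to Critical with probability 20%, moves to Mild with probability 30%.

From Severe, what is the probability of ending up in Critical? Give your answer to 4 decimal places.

0.4141

Let h(s) be the probability of absorption at Critical starting from transient state s. Then h(Critical) = 1 and h(Recovered) = 0. By first-step analysis:
h(Mild) = 0.3·0 + 0.15·1 + 0.2·h(Mild) + 0.35·h(Severe)
h(Severe) = 0.25·0 + 0.2·1 + 0.3·h(Mild) + 0.25·h(Severe)
Solving: h(Mild) = 0.3687, h(Severe) = 0.4141.
Starting from Severe, the probability is 0.4141.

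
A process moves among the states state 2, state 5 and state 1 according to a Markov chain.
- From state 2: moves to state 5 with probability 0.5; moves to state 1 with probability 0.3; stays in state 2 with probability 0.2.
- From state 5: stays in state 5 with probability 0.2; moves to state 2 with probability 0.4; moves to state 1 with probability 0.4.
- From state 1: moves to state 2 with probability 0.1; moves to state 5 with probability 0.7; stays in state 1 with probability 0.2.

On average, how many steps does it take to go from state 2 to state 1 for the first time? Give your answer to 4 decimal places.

2.9545

Let t(s) be the expected number of steps to first reach state 1 from state s, with t(state 1) = 0. Conditioning on the first step:
t(state 2) = 1 + 0.2·t(state 2) + 0.5·t(state 5)
t(state 5) = 1 + 0.4·t(state 2) + 0.2·t(state 5)
Solving: t(state 2) = 2.9545, t(state 5) = 2.7273.
Expected steps from state 2 to state 1: 2.9545.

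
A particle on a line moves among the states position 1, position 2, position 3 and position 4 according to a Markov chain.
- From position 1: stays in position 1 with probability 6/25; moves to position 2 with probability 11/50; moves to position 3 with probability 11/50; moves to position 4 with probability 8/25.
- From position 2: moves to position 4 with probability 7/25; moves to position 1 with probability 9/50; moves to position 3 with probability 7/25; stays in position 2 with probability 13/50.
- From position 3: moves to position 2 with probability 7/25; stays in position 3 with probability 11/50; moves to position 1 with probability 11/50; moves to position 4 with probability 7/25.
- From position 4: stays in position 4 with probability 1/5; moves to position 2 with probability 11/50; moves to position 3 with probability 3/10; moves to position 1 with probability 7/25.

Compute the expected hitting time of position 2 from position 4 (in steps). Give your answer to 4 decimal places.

4.2456

Let t(s) be the expected number of steps to first reach position 2 from state s, with t(position 2) = 0. Conditioning on the first step:
t(position 1) = 1 + 0.24·t(position 1) + 0.22·t(position 3) + 0.32·t(position 4)
t(position 3) = 1 + 0.22·t(position 1) + 0.22·t(position 3) + 0.28·t(position 4)
t(position 4) = 1 + 0.28·t(position 1) + 0.3·t(position 3) + 0.2·t(position 4)
Solving: t(position 1) = 4.2638, t(position 3) = 4.0087, t(position 4) = 4.2456.
Expected steps from position 4 to position 2: 4.2456.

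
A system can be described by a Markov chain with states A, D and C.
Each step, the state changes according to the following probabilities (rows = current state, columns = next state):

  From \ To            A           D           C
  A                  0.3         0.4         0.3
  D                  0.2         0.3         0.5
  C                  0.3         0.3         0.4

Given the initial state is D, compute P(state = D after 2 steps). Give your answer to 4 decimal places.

0.3200

Sum over the intermediate state after 1 step:
P = P(D→A)·P(A→D) + P(D→D)·P(D→D) + P(D→C)·P(C→D)
  = 0.2×0.4 + 0.3×0.3 + 0.5×0.3
  = 0.0800 + 0.0900 + 0.1500 = 0.3200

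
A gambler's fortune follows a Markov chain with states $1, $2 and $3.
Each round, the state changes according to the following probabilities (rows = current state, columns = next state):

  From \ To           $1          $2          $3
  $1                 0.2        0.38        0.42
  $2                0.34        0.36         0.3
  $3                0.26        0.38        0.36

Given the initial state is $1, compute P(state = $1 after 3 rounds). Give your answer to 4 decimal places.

0.2731

Propagate the distribution vector 3 rounds from $1.
After 0 rounds: (1.0000, 0.0000, 0.0000)
After 1 round: (0.2000, 0.3800, 0.4200)
After 2 rounds: (0.2784, 0.3724, 0.3492)
After 3 rounds: (0.2731, 0.3726, 0.3544)
P(in $1 after 3 rounds) = 0.2731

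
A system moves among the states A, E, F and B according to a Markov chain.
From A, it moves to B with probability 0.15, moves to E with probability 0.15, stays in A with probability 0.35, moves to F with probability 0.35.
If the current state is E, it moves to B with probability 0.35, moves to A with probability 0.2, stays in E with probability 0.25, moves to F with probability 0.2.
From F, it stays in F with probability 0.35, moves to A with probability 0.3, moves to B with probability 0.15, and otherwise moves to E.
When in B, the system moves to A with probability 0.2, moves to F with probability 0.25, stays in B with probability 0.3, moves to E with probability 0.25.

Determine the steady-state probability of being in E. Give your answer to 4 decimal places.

0.2082

Let the stationary distribution be π with π = πP and π_1 + π_2 + π_3 + π_4 = 1.
π_1 = 0.35·π_1 + 0.2·π_2 + 0.3·π_3 + 0.2·π_4
π_2 = 0.15·π_1 + 0.25·π_2 + 0.2·π_3 + 0.25·π_4
π_3 = 0.35·π_1 + 0.2·π_2 + 0.35·π_3 + 0.25·π_4
Solving with the normalization constraint gives π = (0.2701, 0.2082, 0.2962, 0.2255).
So the stationary probability of E is 0.2082.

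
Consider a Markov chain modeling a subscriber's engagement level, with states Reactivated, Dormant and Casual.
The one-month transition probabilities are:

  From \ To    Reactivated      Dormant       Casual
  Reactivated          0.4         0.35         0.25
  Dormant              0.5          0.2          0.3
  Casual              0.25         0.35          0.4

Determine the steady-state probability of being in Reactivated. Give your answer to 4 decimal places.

Let the stationary distribution be π with π = πP and π_1 + π_2 + π_3 = 1.
π_1 = 0.4·π_1 + 0.5·π_2 + 0.25·π_3
π_2 = 0.35·π_1 + 0.2·π_2 + 0.35·π_3
Solving with the normalization constraint gives π = (0.3836, 0.3043, 0.3120).
So the stationary probability of Reactivated is 0.3836.

0.3836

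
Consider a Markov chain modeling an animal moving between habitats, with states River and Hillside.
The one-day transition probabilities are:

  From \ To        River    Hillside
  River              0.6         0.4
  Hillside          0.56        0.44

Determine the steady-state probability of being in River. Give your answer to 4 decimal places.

0.5833

Let the stationary distribution be π with π = πP and π_1 + π_2 = 1.
π_1 = 0.6·π_1 + 0.56·π_2
Solving with the normalization constraint gives π = (0.5833, 0.4167).
So the stationary probability of River is 0.5833.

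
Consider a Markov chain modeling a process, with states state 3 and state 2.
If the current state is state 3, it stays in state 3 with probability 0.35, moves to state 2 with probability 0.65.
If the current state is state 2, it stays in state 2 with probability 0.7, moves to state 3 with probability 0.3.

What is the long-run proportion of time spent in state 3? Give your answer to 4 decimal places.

0.3158

Let the stationary distribution be π with π = πP and π_1 + π_2 = 1.
π_1 = 0.35·π_1 + 0.3·π_2
Solving with the normalization constraint gives π = (0.3158, 0.6842).
So the stationary probability of state 3 is 0.3158.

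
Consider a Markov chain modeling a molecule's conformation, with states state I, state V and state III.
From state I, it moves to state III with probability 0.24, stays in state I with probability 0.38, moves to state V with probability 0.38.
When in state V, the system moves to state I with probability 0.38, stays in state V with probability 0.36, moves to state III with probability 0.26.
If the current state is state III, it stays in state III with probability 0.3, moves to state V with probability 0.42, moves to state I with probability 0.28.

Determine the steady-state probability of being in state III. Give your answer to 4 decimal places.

Let the stationary distribution be π with π = πP and π_1 + π_2 + π_3 = 1.
π_1 = 0.38·π_1 + 0.38·π_2 + 0.28·π_3
π_2 = 0.38·π_1 + 0.36·π_2 + 0.42·π_3
Solving with the normalization constraint gives π = (0.3537, 0.3829, 0.2635).
So the stationary probability of state III is 0.2635.

0.2635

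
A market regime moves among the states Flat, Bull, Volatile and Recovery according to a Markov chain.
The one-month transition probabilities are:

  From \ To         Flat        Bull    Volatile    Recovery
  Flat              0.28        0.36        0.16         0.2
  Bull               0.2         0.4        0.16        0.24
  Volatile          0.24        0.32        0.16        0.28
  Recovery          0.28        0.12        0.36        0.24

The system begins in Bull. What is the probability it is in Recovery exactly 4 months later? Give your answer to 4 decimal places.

Propagate the distribution vector 4 months from Bull.
After 0 months: (0.0000, 1.0000, 0.0000, 0.0000)
After 1 month: (0.2000, 0.4000, 0.1600, 0.2400)
After 2 months: (0.2416, 0.3120, 0.2080, 0.2384)
After 3 months: (0.2467, 0.3069, 0.2077, 0.2387)
After 4 months: (0.2471, 0.3067, 0.2077, 0.2384)
P(in Recovery after 4 months) = 0.2384

0.2384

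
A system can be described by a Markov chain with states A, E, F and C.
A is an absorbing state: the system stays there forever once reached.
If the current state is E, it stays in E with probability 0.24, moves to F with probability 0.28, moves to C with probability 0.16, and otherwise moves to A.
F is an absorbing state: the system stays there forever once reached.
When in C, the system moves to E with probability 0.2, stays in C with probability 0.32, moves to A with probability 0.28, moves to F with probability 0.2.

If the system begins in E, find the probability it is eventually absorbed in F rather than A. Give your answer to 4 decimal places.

Let h(s) be the probability of absorption at F starting from transient state s. Then h(F) = 1 and h(A) = 0. By first-step analysis:
h(E) = 0.32·0 + 0.24·h(E) + 0.28·1 + 0.16·h(C)
h(C) = 0.28·0 + 0.2·h(E) + 0.2·1 + 0.32·h(C)
Solving: h(E) = 0.4587, h(C) = 0.4290.
Starting from E, the probability is 0.4587.

0.4587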